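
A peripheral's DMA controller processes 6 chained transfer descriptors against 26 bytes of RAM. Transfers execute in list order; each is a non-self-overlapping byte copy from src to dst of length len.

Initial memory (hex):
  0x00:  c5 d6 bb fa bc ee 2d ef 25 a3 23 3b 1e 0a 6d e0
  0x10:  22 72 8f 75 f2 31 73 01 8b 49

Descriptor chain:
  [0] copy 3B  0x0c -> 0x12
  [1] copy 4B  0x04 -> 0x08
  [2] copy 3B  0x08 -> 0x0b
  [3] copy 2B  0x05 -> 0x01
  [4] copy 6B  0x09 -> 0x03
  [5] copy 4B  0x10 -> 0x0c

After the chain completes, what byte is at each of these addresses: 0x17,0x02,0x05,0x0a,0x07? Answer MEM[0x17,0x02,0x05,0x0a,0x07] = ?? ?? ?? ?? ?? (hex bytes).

MEM[0x17,0x02,0x05,0x0a,0x07] = 01 2d bc 2d 2d

[0] 0x0c->0x12 len=3 : 1e 0a 6d
[1] 0x04->0x08 len=4 : bc ee 2d ef
[2] 0x08->0x0b len=3 : bc ee 2d
[3] 0x05->0x01 len=2 : ee 2d
[4] 0x09->0x03 len=6 : ee 2d bc ee 2d 6d
[5] 0x10->0x0c len=4 : 22 72 1e 0a
query mem[0x17]=0x01, mem[0x02]=0x2d, mem[0x05]=0xbc, mem[0x0a]=0x2d, mem[0x07]=0x2d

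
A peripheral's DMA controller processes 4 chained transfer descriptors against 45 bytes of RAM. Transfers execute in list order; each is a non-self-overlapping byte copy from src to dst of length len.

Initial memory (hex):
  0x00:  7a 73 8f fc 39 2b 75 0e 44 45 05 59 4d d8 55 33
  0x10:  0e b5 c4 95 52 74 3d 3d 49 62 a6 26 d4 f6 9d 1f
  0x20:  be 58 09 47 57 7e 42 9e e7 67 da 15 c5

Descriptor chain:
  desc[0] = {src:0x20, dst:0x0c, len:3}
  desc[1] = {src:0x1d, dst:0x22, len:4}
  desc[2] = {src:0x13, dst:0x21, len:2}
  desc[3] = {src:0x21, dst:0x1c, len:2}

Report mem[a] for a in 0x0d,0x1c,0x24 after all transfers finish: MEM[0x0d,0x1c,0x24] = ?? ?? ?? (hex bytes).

MEM[0x0d,0x1c,0x24] = 58 95 1f

[0] 0x20->0x0c len=3 : be 58 09
[1] 0x1d->0x22 len=4 : f6 9d 1f be
[2] 0x13->0x21 len=2 : 95 52
[3] 0x21->0x1c len=2 : 95 52
query mem[0x0d]=0x58, mem[0x1c]=0x95, mem[0x24]=0x1f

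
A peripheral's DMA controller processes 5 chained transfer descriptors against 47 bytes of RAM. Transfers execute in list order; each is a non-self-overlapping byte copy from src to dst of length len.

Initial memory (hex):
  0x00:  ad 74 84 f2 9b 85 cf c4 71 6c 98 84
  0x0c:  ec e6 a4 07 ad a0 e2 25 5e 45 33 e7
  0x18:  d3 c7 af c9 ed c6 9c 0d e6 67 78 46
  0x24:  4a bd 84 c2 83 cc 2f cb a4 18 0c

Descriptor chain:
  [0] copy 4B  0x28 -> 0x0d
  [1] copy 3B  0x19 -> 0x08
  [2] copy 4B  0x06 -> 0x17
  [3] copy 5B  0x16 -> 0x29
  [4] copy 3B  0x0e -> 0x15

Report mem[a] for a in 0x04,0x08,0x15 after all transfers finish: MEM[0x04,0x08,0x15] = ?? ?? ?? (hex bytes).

  after D0: wrote 4B at 0x0d = 83cc2fcb
  after D1: wrote 3B at 0x08 = c7afc9
  after D2: wrote 4B at 0x17 = cfc4c7af
  after D3: wrote 5B at 0x29 = 33cfc4c7af
  after D4: wrote 3B at 0x15 = cc2fcb
query mem[0x04]=0x9b, mem[0x08]=0xc7, mem[0x15]=0xcc

MEM[0x04,0x08,0x15] = 9b c7 cc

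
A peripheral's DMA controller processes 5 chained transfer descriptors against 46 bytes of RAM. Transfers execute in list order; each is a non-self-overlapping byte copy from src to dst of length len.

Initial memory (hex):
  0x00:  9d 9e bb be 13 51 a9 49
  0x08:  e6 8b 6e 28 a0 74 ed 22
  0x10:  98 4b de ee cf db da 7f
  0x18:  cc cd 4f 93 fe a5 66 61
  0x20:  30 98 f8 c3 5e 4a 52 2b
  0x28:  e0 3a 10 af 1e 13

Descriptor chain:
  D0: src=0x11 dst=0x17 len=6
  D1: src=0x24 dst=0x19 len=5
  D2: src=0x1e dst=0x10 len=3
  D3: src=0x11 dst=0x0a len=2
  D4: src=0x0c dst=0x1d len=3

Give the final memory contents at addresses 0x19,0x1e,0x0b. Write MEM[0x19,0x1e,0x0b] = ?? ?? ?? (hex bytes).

D0: mem[0x17..0x1c] <- [4b de ee cf db da]
D1: mem[0x19..0x1d] <- [5e 4a 52 2b e0]
D2: mem[0x10..0x12] <- [66 61 30]
D3: mem[0x0a..0x0b] <- [61 30]
D4: mem[0x1d..0x1f] <- [a0 74 ed]
query mem[0x19]=0x5e, mem[0x1e]=0x74, mem[0x0b]=0x30

MEM[0x19,0x1e,0x0b] = 5e 74 30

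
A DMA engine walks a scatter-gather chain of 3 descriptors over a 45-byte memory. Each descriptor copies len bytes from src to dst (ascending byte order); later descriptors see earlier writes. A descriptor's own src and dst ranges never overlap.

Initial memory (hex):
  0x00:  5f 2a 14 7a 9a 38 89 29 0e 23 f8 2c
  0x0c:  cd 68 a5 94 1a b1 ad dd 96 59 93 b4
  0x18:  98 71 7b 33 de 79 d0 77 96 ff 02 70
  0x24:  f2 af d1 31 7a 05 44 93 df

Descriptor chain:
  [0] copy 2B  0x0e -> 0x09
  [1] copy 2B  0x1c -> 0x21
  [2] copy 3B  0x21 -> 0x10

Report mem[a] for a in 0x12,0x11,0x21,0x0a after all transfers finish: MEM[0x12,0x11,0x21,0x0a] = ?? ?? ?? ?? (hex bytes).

MEM[0x12,0x11,0x21,0x0a] = 70 79 de 94

  after D0: wrote 2B at 0x09 = a594
  after D1: wrote 2B at 0x21 = de79
  after D2: wrote 3B at 0x10 = de7970
query mem[0x12]=0x70, mem[0x11]=0x79, mem[0x21]=0xde, mem[0x0a]=0x94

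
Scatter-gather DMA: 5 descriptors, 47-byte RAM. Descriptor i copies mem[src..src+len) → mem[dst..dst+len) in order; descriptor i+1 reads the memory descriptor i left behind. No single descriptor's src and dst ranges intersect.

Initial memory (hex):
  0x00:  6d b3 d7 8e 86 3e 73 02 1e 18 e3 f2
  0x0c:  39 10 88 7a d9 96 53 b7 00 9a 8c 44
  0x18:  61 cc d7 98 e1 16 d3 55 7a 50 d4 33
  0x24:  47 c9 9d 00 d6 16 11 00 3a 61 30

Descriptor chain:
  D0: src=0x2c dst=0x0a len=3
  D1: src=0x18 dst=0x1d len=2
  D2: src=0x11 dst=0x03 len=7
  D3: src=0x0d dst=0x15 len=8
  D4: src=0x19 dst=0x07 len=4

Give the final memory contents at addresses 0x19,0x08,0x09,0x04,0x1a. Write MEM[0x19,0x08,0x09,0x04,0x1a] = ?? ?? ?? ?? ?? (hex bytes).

MEM[0x19,0x08,0x09,0x04,0x1a] = 96 53 b7 53 53

D0: mem[0x0a..0x0c] <- [3a 61 30]
D1: mem[0x1d..0x1e] <- [61 cc]
D2: mem[0x03..0x09] <- [96 53 b7 00 9a 8c 44]
D3: mem[0x15..0x1c] <- [10 88 7a d9 96 53 b7 00]
D4: mem[0x07..0x0a] <- [96 53 b7 00]
query mem[0x19]=0x96, mem[0x08]=0x53, mem[0x09]=0xb7, mem[0x04]=0x53, mem[0x1a]=0x53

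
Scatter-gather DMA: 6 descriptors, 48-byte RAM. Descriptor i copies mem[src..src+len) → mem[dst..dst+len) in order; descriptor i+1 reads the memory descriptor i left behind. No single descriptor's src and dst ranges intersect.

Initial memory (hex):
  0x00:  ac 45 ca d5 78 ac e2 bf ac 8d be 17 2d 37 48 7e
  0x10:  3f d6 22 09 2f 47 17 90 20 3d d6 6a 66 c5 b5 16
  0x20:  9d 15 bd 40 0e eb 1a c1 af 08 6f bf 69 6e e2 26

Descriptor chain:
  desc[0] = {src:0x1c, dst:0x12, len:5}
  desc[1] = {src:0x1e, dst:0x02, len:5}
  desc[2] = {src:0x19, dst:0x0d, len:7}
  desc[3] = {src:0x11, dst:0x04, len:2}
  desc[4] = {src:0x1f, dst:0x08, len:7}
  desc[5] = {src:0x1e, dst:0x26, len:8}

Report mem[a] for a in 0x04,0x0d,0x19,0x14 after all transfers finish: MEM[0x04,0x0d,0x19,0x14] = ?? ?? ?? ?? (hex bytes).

MEM[0x04,0x0d,0x19,0x14] = c5 0e 3d b5

  after D0: wrote 5B at 0x12 = 66c5b5169d
  after D1: wrote 5B at 0x02 = b5169d15bd
  after D2: wrote 7B at 0x0d = 3dd66a66c5b516
  after D3: wrote 2B at 0x04 = c5b5
  after D4: wrote 7B at 0x08 = 169d15bd400eeb
  after D5: wrote 8B at 0x26 = b5169d15bd400eeb
query mem[0x04]=0xc5, mem[0x0d]=0x0e, mem[0x19]=0x3d, mem[0x14]=0xb5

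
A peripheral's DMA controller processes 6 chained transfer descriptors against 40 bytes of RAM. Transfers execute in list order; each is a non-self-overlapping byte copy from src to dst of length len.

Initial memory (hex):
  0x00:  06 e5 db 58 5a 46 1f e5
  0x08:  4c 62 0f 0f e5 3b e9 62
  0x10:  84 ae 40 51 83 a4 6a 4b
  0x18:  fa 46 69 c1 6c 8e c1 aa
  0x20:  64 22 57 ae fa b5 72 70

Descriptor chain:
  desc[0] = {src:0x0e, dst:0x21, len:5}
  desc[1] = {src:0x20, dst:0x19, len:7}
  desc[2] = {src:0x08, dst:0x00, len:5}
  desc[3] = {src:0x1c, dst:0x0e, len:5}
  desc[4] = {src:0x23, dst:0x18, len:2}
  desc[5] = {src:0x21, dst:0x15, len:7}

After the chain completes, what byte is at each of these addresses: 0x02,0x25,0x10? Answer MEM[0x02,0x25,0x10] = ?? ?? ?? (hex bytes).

MEM[0x02,0x25,0x10] = 0f 40 40

#0 dst[0x21+5] := {0xe9,0x62,0x84,0xae,0x40}
#1 dst[0x19+7] := {0x64,0xe9,0x62,0x84,0xae,0x40,0x72}
#2 dst[0x00+5] := {0x4c,0x62,0x0f,0x0f,0xe5}
#3 dst[0x0e+5] := {0x84,0xae,0x40,0x72,0x64}
#4 dst[0x18+2] := {0x84,0xae}
#5 dst[0x15+7] := {0xe9,0x62,0x84,0xae,0x40,0x72,0x70}
query mem[0x02]=0x0f, mem[0x25]=0x40, mem[0x10]=0x40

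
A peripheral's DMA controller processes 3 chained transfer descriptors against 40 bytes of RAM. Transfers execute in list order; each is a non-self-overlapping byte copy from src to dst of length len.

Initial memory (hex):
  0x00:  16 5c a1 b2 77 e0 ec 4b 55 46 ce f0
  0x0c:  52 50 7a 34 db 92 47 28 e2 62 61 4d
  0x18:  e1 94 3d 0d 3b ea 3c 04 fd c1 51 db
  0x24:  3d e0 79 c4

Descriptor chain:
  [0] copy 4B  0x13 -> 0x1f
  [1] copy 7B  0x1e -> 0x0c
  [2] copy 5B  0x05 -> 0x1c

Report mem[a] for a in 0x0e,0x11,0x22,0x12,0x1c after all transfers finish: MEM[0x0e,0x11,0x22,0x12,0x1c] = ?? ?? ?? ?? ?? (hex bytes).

  after D0: wrote 4B at 0x1f = 28e26261
  after D1: wrote 7B at 0x0c = 3c28e26261db3d
  after D2: wrote 5B at 0x1c = e0ec4b5546
query mem[0x0e]=0xe2, mem[0x11]=0xdb, mem[0x22]=0x61, mem[0x12]=0x3d, mem[0x1c]=0xe0

MEM[0x0e,0x11,0x22,0x12,0x1c] = e2 db 61 3d e0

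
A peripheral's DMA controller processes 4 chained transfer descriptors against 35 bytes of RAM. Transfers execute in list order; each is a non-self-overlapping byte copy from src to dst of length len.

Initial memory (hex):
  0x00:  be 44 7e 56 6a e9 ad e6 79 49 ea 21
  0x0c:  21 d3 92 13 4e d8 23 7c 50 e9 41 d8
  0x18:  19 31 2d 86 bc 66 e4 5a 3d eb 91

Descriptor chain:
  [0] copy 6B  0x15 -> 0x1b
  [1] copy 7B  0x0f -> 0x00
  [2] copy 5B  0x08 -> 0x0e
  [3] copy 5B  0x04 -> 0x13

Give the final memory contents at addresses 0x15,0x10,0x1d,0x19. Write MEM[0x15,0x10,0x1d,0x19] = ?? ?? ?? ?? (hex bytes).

MEM[0x15,0x10,0x1d,0x19] = e9 ea d8 31

  after D0: wrote 6B at 0x1b = e941d819312d
  after D1: wrote 7B at 0x00 = 134ed8237c50e9
  after D2: wrote 5B at 0x0e = 7949ea2121
  after D3: wrote 5B at 0x13 = 7c50e9e679
query mem[0x15]=0xe9, mem[0x10]=0xea, mem[0x1d]=0xd8, mem[0x19]=0x31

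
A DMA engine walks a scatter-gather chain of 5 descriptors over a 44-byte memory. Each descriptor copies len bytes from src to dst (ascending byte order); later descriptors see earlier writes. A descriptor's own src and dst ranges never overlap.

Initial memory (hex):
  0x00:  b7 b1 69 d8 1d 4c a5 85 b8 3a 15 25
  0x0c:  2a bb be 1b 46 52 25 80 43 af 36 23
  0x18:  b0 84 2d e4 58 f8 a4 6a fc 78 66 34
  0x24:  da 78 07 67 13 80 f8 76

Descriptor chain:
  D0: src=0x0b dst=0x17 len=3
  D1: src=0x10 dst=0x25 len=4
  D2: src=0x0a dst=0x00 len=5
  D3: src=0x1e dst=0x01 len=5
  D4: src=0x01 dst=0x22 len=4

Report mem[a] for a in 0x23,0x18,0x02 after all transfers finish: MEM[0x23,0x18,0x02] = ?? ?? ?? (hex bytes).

MEM[0x23,0x18,0x02] = 6a 2a 6a

[0] 0x0b->0x17 len=3 : 25 2a bb
[1] 0x10->0x25 len=4 : 46 52 25 80
[2] 0x0a->0x00 len=5 : 15 25 2a bb be
[3] 0x1e->0x01 len=5 : a4 6a fc 78 66
[4] 0x01->0x22 len=4 : a4 6a fc 78
query mem[0x23]=0x6a, mem[0x18]=0x2a, mem[0x02]=0x6a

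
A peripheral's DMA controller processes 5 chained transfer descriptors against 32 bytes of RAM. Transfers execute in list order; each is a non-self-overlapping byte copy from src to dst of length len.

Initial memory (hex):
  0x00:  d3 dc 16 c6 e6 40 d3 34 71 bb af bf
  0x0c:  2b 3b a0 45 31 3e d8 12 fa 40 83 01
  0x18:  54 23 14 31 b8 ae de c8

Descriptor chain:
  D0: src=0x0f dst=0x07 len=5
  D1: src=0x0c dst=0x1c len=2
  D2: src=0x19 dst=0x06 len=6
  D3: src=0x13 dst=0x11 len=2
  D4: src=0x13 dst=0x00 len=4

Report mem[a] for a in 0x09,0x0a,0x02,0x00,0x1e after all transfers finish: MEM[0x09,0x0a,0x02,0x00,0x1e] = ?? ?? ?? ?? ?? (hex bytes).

MEM[0x09,0x0a,0x02,0x00,0x1e] = 2b 3b 40 12 de

  after D0: wrote 5B at 0x07 = 45313ed812
  after D1: wrote 2B at 0x1c = 2b3b
  after D2: wrote 6B at 0x06 = 2314312b3bde
  after D3: wrote 2B at 0x11 = 12fa
  after D4: wrote 4B at 0x00 = 12fa4083
query mem[0x09]=0x2b, mem[0x0a]=0x3b, mem[0x02]=0x40, mem[0x00]=0x12, mem[0x1e]=0xde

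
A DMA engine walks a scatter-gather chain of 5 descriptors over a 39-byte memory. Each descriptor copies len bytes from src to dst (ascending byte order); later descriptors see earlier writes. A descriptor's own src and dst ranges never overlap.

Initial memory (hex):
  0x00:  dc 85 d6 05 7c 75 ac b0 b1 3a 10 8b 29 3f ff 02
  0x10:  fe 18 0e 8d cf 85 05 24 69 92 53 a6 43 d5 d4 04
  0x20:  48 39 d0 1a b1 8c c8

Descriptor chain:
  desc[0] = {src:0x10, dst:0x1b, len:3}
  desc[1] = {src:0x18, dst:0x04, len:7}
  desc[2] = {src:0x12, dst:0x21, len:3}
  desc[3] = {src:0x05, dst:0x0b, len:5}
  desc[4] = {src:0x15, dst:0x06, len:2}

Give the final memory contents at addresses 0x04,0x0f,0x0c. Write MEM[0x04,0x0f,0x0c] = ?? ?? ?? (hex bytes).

MEM[0x04,0x0f,0x0c] = 69 0e 53

  after D0: wrote 3B at 0x1b = fe180e
  after D1: wrote 7B at 0x04 = 699253fe180ed4
  after D2: wrote 3B at 0x21 = 0e8dcf
  after D3: wrote 5B at 0x0b = 9253fe180e
  after D4: wrote 2B at 0x06 = 8505
query mem[0x04]=0x69, mem[0x0f]=0x0e, mem[0x0c]=0x53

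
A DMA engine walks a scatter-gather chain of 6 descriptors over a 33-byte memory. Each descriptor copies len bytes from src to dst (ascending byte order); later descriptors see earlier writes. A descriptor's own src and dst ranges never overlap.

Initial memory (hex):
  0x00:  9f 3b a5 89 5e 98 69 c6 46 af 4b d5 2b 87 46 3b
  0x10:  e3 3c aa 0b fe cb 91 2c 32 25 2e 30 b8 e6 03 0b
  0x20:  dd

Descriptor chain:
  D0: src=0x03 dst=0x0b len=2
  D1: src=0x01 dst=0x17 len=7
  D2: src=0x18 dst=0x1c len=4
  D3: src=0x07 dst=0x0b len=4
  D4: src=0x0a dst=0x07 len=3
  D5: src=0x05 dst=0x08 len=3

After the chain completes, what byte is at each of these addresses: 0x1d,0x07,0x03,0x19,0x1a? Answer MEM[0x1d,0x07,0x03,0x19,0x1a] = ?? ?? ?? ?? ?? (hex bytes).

MEM[0x1d,0x07,0x03,0x19,0x1a] = 89 4b 89 89 5e

[0] 0x03->0x0b len=2 : 89 5e
[1] 0x01->0x17 len=7 : 3b a5 89 5e 98 69 c6
[2] 0x18->0x1c len=4 : a5 89 5e 98
[3] 0x07->0x0b len=4 : c6 46 af 4b
[4] 0x0a->0x07 len=3 : 4b c6 46
[5] 0x05->0x08 len=3 : 98 69 4b
query mem[0x1d]=0x89, mem[0x07]=0x4b, mem[0x03]=0x89, mem[0x19]=0x89, mem[0x1a]=0x5e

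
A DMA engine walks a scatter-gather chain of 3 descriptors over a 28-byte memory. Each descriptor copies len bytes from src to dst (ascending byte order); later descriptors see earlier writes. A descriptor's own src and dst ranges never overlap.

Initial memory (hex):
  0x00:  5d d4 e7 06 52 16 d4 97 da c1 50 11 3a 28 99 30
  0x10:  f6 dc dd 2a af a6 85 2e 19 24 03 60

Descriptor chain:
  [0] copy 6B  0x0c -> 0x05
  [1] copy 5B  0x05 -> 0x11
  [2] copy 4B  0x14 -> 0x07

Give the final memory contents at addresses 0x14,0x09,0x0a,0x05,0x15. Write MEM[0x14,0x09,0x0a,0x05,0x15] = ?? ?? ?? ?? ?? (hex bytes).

MEM[0x14,0x09,0x0a,0x05,0x15] = 30 85 2e 3a f6

[0] 0x0c->0x05 len=6 : 3a 28 99 30 f6 dc
[1] 0x05->0x11 len=5 : 3a 28 99 30 f6
[2] 0x14->0x07 len=4 : 30 f6 85 2e
query mem[0x14]=0x30, mem[0x09]=0x85, mem[0x0a]=0x2e, mem[0x05]=0x3a, mem[0x15]=0xf6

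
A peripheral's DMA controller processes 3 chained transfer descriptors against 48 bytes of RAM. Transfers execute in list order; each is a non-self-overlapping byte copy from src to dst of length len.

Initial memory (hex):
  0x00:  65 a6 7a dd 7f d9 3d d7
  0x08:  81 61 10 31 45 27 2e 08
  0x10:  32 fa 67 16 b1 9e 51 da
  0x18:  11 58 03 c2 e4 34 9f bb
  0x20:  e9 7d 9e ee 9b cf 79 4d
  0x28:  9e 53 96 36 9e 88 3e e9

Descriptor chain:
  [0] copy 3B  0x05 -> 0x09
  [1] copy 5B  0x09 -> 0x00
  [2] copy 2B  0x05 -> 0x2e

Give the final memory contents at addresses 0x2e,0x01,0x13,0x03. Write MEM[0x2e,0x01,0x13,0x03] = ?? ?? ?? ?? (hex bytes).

  after D0: wrote 3B at 0x09 = d93dd7
  after D1: wrote 5B at 0x00 = d93dd74527
  after D2: wrote 2B at 0x2e = d93d
query mem[0x2e]=0xd9, mem[0x01]=0x3d, mem[0x13]=0x16, mem[0x03]=0x45

MEM[0x2e,0x01,0x13,0x03] = d9 3d 16 45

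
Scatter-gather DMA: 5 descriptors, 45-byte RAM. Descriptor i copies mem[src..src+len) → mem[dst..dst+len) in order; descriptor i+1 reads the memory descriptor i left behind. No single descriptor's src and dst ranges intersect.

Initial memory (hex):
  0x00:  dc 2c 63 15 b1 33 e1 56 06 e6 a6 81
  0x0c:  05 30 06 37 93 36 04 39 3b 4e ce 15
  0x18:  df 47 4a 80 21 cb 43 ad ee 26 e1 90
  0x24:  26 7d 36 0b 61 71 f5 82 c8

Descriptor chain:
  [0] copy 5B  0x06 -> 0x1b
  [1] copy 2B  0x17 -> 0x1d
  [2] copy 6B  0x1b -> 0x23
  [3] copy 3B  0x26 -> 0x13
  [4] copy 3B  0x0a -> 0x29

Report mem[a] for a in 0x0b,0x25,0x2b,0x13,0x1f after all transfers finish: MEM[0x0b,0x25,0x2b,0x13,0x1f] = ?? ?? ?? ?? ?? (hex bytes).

D0: mem[0x1b..0x1f] <- [e1 56 06 e6 a6]
D1: mem[0x1d..0x1e] <- [15 df]
D2: mem[0x23..0x28] <- [e1 56 15 df a6 ee]
D3: mem[0x13..0x15] <- [df a6 ee]
D4: mem[0x29..0x2b] <- [a6 81 05]
query mem[0x0b]=0x81, mem[0x25]=0x15, mem[0x2b]=0x05, mem[0x13]=0xdf, mem[0x1f]=0xa6

MEM[0x0b,0x25,0x2b,0x13,0x1f] = 81 15 05 df a6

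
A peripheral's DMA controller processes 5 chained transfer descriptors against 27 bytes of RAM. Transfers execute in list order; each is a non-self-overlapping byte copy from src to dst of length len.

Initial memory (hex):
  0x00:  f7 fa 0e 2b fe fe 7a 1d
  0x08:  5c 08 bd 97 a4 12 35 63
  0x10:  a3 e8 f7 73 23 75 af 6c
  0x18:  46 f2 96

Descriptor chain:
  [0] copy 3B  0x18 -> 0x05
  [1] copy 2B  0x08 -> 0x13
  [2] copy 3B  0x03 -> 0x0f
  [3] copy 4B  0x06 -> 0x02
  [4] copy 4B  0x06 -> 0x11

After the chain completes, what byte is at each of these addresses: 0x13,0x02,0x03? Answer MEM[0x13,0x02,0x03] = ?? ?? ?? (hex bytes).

[0] 0x18->0x05 len=3 : 46 f2 96
[1] 0x08->0x13 len=2 : 5c 08
[2] 0x03->0x0f len=3 : 2b fe 46
[3] 0x06->0x02 len=4 : f2 96 5c 08
[4] 0x06->0x11 len=4 : f2 96 5c 08
query mem[0x13]=0x5c, mem[0x02]=0xf2, mem[0x03]=0x96

MEM[0x13,0x02,0x03] = 5c f2 96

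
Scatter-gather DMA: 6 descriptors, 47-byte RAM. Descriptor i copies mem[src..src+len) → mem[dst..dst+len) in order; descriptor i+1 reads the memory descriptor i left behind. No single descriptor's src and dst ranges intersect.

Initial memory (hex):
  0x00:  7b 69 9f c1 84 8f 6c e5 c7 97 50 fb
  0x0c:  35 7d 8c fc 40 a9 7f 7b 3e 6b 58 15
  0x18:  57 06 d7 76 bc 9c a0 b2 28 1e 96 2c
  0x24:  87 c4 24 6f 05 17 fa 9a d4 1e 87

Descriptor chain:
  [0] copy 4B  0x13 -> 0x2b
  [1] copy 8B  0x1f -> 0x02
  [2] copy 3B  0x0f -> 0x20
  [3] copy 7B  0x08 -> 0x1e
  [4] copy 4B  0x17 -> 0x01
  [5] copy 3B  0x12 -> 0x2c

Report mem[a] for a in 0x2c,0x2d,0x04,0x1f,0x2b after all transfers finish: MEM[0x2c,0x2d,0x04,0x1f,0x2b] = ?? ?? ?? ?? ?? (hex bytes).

#0 dst[0x2b+4] := {0x7b,0x3e,0x6b,0x58}
#1 dst[0x02+8] := {0xb2,0x28,0x1e,0x96,0x2c,0x87,0xc4,0x24}
#2 dst[0x20+3] := {0xfc,0x40,0xa9}
#3 dst[0x1e+7] := {0xc4,0x24,0x50,0xfb,0x35,0x7d,0x8c}
#4 dst[0x01+4] := {0x15,0x57,0x06,0xd7}
#5 dst[0x2c+3] := {0x7f,0x7b,0x3e}
query mem[0x2c]=0x7f, mem[0x2d]=0x7b, mem[0x04]=0xd7, mem[0x1f]=0x24, mem[0x2b]=0x7b

MEM[0x2c,0x2d,0x04,0x1f,0x2b] = 7f 7b d7 24 7b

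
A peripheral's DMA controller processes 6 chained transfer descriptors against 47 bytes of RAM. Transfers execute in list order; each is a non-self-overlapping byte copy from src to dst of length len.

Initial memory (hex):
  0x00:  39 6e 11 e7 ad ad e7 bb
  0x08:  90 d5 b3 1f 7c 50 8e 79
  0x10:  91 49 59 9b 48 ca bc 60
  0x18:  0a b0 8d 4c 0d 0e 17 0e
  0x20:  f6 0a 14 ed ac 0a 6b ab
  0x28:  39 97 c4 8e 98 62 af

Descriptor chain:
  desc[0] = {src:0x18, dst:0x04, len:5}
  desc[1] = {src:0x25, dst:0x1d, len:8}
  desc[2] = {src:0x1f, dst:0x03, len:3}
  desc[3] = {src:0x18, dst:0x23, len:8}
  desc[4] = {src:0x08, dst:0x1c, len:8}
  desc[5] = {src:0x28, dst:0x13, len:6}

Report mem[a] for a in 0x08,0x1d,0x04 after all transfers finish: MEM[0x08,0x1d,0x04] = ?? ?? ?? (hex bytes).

#0 dst[0x04+5] := {0x0a,0xb0,0x8d,0x4c,0x0d}
#1 dst[0x1d+8] := {0x0a,0x6b,0xab,0x39,0x97,0xc4,0x8e,0x98}
#2 dst[0x03+3] := {0xab,0x39,0x97}
#3 dst[0x23+8] := {0x0a,0xb0,0x8d,0x4c,0x0d,0x0a,0x6b,0xab}
#4 dst[0x1c+8] := {0x0d,0xd5,0xb3,0x1f,0x7c,0x50,0x8e,0x79}
#5 dst[0x13+6] := {0x0a,0x6b,0xab,0x8e,0x98,0x62}
query mem[0x08]=0x0d, mem[0x1d]=0xd5, mem[0x04]=0x39

MEM[0x08,0x1d,0x04] = 0d d5 39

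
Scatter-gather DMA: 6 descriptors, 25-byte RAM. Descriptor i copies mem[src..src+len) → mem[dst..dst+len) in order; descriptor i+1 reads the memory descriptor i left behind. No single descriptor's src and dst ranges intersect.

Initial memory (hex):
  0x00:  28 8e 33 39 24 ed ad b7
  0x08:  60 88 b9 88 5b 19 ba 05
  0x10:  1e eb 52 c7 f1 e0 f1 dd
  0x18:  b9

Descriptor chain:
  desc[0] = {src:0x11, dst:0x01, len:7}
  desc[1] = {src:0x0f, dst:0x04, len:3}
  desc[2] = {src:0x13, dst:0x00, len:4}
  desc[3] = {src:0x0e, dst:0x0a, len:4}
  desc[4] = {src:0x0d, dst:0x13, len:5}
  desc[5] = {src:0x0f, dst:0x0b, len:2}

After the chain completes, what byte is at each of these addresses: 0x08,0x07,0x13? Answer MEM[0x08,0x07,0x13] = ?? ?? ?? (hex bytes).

[0] 0x11->0x01 len=7 : eb 52 c7 f1 e0 f1 dd
[1] 0x0f->0x04 len=3 : 05 1e eb
[2] 0x13->0x00 len=4 : c7 f1 e0 f1
[3] 0x0e->0x0a len=4 : ba 05 1e eb
[4] 0x0d->0x13 len=5 : eb ba 05 1e eb
[5] 0x0f->0x0b len=2 : 05 1e
query mem[0x08]=0x60, mem[0x07]=0xdd, mem[0x13]=0xeb

MEM[0x08,0x07,0x13] = 60 dd eb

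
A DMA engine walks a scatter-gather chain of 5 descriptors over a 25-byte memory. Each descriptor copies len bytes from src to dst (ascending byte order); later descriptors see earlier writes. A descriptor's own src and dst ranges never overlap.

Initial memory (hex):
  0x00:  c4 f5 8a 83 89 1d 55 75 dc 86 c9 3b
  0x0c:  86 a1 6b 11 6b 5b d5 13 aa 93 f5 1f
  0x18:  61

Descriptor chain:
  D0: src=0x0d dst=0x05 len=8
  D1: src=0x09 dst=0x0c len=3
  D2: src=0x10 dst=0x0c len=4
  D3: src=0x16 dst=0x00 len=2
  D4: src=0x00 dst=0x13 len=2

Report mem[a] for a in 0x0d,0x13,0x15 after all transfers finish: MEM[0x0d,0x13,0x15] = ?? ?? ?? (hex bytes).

MEM[0x0d,0x13,0x15] = 5b f5 93

[0] 0x0d->0x05 len=8 : a1 6b 11 6b 5b d5 13 aa
[1] 0x09->0x0c len=3 : 5b d5 13
[2] 0x10->0x0c len=4 : 6b 5b d5 13
[3] 0x16->0x00 len=2 : f5 1f
[4] 0x00->0x13 len=2 : f5 1f
query mem[0x0d]=0x5b, mem[0x13]=0xf5, mem[0x15]=0x93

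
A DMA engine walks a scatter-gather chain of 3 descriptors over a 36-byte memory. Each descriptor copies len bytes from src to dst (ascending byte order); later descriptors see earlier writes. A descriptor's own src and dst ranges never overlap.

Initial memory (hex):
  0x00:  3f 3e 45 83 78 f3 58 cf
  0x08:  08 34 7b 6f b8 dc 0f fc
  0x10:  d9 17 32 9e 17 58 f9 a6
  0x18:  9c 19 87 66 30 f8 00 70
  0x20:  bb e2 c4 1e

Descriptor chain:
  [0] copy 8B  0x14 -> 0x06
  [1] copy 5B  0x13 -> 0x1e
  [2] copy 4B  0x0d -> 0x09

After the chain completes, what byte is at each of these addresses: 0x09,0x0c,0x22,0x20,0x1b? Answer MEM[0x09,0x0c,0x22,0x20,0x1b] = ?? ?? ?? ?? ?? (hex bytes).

MEM[0x09,0x0c,0x22,0x20,0x1b] = 66 d9 a6 58 66

D0: mem[0x06..0x0d] <- [17 58 f9 a6 9c 19 87 66]
D1: mem[0x1e..0x22] <- [9e 17 58 f9 a6]
D2: mem[0x09..0x0c] <- [66 0f fc d9]
query mem[0x09]=0x66, mem[0x0c]=0xd9, mem[0x22]=0xa6, mem[0x20]=0x58, mem[0x1b]=0x66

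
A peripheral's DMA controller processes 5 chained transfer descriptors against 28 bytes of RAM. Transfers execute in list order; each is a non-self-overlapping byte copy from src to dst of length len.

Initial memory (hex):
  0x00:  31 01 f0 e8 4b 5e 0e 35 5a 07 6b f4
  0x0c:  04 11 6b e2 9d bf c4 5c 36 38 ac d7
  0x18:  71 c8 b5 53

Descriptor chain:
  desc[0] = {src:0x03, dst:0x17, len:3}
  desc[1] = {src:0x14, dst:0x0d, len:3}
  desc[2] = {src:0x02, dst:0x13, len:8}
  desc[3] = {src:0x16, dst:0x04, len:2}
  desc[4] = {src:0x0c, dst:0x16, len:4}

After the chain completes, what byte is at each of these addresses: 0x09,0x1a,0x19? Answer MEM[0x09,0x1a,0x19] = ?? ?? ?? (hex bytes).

#0 dst[0x17+3] := {0xe8,0x4b,0x5e}
#1 dst[0x0d+3] := {0x36,0x38,0xac}
#2 dst[0x13+8] := {0xf0,0xe8,0x4b,0x5e,0x0e,0x35,0x5a,0x07}
#3 dst[0x04+2] := {0x5e,0x0e}
#4 dst[0x16+4] := {0x04,0x36,0x38,0xac}
query mem[0x09]=0x07, mem[0x1a]=0x07, mem[0x19]=0xac

MEM[0x09,0x1a,0x19] = 07 07 ac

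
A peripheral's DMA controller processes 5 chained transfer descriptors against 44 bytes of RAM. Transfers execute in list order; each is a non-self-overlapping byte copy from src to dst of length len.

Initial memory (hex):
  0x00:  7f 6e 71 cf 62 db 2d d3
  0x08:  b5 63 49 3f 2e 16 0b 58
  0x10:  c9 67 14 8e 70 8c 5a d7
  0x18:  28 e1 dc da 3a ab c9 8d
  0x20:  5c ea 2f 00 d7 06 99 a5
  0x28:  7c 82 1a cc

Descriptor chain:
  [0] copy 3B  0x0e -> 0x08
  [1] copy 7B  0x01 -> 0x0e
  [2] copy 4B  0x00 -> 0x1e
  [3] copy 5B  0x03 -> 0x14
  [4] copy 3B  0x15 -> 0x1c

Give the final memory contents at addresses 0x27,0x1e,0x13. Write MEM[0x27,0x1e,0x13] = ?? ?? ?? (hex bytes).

  after D0: wrote 3B at 0x08 = 0b58c9
  after D1: wrote 7B at 0x0e = 6e71cf62db2dd3
  after D2: wrote 4B at 0x1e = 7f6e71cf
  after D3: wrote 5B at 0x14 = cf62db2dd3
  after D4: wrote 3B at 0x1c = 62db2d
query mem[0x27]=0xa5, mem[0x1e]=0x2d, mem[0x13]=0x2d

MEM[0x27,0x1e,0x13] = a5 2d 2d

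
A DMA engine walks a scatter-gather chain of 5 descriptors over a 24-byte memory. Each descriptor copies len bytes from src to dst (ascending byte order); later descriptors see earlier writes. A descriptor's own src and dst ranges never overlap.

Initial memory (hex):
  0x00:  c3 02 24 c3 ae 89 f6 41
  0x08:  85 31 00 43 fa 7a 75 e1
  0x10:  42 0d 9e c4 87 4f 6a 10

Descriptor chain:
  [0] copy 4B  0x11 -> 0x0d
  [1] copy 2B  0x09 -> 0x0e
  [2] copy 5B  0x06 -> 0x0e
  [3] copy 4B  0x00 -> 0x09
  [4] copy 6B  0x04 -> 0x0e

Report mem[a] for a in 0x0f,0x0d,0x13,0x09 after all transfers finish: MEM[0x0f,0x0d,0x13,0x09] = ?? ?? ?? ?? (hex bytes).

  after D0: wrote 4B at 0x0d = 0d9ec487
  after D1: wrote 2B at 0x0e = 3100
  after D2: wrote 5B at 0x0e = f641853100
  after D3: wrote 4B at 0x09 = c30224c3
  after D4: wrote 6B at 0x0e = ae89f64185c3
query mem[0x0f]=0x89, mem[0x0d]=0x0d, mem[0x13]=0xc3, mem[0x09]=0xc3

MEM[0x0f,0x0d,0x13,0x09] = 89 0d c3 c3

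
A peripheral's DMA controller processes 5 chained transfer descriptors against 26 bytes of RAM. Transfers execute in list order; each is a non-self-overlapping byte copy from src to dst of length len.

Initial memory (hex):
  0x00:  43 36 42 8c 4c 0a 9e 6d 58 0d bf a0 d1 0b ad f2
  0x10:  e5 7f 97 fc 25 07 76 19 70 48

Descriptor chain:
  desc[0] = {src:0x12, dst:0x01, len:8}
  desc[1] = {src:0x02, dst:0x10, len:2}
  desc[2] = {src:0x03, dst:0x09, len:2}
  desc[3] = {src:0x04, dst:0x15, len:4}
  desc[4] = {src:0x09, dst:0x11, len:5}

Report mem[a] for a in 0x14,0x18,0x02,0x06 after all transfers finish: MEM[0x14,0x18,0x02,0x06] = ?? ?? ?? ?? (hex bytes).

MEM[0x14,0x18,0x02,0x06] = d1 70 fc 19

  after D0: wrote 8B at 0x01 = 97fc250776197048
  after D1: wrote 2B at 0x10 = fc25
  after D2: wrote 2B at 0x09 = 2507
  after D3: wrote 4B at 0x15 = 07761970
  after D4: wrote 5B at 0x11 = 2507a0d10b
query mem[0x14]=0xd1, mem[0x18]=0x70, mem[0x02]=0xfc, mem[0x06]=0x19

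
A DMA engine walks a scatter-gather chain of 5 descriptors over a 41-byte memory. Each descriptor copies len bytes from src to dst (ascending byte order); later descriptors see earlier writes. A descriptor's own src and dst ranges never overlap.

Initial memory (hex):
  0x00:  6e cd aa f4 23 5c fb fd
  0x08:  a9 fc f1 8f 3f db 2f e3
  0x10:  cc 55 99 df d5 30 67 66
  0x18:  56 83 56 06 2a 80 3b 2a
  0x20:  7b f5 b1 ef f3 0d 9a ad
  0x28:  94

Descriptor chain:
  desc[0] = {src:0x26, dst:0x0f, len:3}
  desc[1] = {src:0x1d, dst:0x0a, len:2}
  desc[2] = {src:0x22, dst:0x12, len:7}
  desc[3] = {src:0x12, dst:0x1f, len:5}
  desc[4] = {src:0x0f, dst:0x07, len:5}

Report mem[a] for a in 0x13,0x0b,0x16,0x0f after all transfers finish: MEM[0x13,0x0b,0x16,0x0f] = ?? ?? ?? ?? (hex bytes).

D0: mem[0x0f..0x11] <- [9a ad 94]
D1: mem[0x0a..0x0b] <- [80 3b]
D2: mem[0x12..0x18] <- [b1 ef f3 0d 9a ad 94]
D3: mem[0x1f..0x23] <- [b1 ef f3 0d 9a]
D4: mem[0x07..0x0b] <- [9a ad 94 b1 ef]
query mem[0x13]=0xef, mem[0x0b]=0xef, mem[0x16]=0x9a, mem[0x0f]=0x9a

MEM[0x13,0x0b,0x16,0x0f] = ef ef 9a 9a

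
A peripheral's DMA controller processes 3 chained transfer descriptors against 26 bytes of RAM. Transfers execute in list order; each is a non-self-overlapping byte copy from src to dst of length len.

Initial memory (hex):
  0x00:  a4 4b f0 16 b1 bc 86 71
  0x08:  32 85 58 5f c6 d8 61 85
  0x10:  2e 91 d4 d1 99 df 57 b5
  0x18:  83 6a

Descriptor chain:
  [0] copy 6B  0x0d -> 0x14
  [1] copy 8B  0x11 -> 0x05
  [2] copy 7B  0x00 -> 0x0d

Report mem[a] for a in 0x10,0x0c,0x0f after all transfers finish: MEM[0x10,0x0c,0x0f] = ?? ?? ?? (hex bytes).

MEM[0x10,0x0c,0x0f] = 16 91 f0

[0] 0x0d->0x14 len=6 : d8 61 85 2e 91 d4
[1] 0x11->0x05 len=8 : 91 d4 d1 d8 61 85 2e 91
[2] 0x00->0x0d len=7 : a4 4b f0 16 b1 91 d4
query mem[0x10]=0x16, mem[0x0c]=0x91, mem[0x0f]=0xf0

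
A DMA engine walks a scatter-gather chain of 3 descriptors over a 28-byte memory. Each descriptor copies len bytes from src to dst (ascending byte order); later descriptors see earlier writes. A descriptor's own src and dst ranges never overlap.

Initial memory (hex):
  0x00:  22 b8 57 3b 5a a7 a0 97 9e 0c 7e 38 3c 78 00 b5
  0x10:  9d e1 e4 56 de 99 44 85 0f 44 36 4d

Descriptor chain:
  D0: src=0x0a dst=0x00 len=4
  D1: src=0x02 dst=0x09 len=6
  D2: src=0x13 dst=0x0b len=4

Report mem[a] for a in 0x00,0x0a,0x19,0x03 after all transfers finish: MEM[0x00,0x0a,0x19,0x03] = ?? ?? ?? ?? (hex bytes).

MEM[0x00,0x0a,0x19,0x03] = 7e 78 44 78

[0] 0x0a->0x00 len=4 : 7e 38 3c 78
[1] 0x02->0x09 len=6 : 3c 78 5a a7 a0 97
[2] 0x13->0x0b len=4 : 56 de 99 44
query mem[0x00]=0x7e, mem[0x0a]=0x78, mem[0x19]=0x44, mem[0x03]=0x78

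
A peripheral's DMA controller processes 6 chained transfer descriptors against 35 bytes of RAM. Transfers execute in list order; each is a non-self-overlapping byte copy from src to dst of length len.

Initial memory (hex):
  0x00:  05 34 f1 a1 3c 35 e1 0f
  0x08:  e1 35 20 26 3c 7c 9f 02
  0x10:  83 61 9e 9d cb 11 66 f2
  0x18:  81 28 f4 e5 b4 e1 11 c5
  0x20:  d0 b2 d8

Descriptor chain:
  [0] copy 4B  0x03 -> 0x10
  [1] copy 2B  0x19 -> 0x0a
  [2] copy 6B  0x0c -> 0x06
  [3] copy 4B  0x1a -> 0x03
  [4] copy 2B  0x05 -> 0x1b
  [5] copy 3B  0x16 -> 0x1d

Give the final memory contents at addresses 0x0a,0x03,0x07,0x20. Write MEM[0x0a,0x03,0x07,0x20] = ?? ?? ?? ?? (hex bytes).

MEM[0x0a,0x03,0x07,0x20] = a1 f4 7c d0

[0] 0x03->0x10 len=4 : a1 3c 35 e1
[1] 0x19->0x0a len=2 : 28 f4
[2] 0x0c->0x06 len=6 : 3c 7c 9f 02 a1 3c
[3] 0x1a->0x03 len=4 : f4 e5 b4 e1
[4] 0x05->0x1b len=2 : b4 e1
[5] 0x16->0x1d len=3 : 66 f2 81
query mem[0x0a]=0xa1, mem[0x03]=0xf4, mem[0x07]=0x7c, mem[0x20]=0xd0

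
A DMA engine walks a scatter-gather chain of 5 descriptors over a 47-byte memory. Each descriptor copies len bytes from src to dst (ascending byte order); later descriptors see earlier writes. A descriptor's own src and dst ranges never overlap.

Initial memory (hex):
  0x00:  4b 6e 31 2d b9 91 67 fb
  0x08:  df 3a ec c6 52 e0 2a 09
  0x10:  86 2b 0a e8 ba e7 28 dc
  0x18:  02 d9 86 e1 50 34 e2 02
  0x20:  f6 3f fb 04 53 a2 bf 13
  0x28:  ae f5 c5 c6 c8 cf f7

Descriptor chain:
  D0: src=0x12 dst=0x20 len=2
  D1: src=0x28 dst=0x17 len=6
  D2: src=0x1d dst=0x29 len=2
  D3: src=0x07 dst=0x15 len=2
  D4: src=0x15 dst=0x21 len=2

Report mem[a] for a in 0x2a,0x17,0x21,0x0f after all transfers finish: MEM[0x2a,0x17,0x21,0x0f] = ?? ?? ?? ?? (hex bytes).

MEM[0x2a,0x17,0x21,0x0f] = e2 ae fb 09

[0] 0x12->0x20 len=2 : 0a e8
[1] 0x28->0x17 len=6 : ae f5 c5 c6 c8 cf
[2] 0x1d->0x29 len=2 : 34 e2
[3] 0x07->0x15 len=2 : fb df
[4] 0x15->0x21 len=2 : fb df
query mem[0x2a]=0xe2, mem[0x17]=0xae, mem[0x21]=0xfb, mem[0x0f]=0x09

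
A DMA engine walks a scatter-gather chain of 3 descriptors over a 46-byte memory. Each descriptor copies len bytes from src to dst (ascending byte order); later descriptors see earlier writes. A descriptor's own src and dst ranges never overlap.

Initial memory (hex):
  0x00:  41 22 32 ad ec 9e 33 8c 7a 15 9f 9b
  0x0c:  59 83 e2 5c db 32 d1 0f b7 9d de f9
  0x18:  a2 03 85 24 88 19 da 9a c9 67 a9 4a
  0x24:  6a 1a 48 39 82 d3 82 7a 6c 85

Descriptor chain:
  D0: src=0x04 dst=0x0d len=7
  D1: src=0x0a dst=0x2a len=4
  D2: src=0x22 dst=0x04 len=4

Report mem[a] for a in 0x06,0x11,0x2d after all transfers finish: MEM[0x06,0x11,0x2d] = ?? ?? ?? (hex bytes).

[0] 0x04->0x0d len=7 : ec 9e 33 8c 7a 15 9f
[1] 0x0a->0x2a len=4 : 9f 9b 59 ec
[2] 0x22->0x04 len=4 : a9 4a 6a 1a
query mem[0x06]=0x6a, mem[0x11]=0x7a, mem[0x2d]=0xec

MEM[0x06,0x11,0x2d] = 6a 7a ec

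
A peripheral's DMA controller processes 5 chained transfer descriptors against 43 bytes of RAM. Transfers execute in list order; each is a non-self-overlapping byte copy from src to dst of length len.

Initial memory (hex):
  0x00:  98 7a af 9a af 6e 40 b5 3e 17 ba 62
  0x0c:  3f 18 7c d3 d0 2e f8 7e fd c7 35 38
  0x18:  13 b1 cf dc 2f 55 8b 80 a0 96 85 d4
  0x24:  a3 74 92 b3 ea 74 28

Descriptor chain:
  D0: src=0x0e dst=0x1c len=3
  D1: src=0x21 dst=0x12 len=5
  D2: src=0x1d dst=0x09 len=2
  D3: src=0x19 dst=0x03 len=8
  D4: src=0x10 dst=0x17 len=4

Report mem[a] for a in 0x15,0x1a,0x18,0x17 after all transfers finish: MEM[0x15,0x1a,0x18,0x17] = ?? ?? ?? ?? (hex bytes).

D0: mem[0x1c..0x1e] <- [7c d3 d0]
D1: mem[0x12..0x16] <- [96 85 d4 a3 74]
D2: mem[0x09..0x0a] <- [d3 d0]
D3: mem[0x03..0x0a] <- [b1 cf dc 7c d3 d0 80 a0]
D4: mem[0x17..0x1a] <- [d0 2e 96 85]
query mem[0x15]=0xa3, mem[0x1a]=0x85, mem[0x18]=0x2e, mem[0x17]=0xd0

MEM[0x15,0x1a,0x18,0x17] = a3 85 2e d0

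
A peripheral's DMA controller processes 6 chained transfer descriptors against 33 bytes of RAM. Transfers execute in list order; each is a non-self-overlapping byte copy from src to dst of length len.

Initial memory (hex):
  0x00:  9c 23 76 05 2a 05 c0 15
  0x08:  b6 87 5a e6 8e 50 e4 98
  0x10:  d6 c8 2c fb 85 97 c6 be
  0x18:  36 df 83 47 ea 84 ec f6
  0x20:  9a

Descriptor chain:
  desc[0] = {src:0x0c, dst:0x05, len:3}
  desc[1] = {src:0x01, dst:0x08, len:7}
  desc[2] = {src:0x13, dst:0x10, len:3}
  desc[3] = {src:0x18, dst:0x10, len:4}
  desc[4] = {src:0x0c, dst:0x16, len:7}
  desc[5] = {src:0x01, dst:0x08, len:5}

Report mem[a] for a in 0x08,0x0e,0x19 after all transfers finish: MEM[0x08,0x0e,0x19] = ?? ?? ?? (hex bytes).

MEM[0x08,0x0e,0x19] = 23 e4 98

  after D0: wrote 3B at 0x05 = 8e50e4
  after D1: wrote 7B at 0x08 = 2376052a8e50e4
  after D2: wrote 3B at 0x10 = fb8597
  after D3: wrote 4B at 0x10 = 36df8347
  after D4: wrote 7B at 0x16 = 8e50e49836df83
  after D5: wrote 5B at 0x08 = 2376052a8e
query mem[0x08]=0x23, mem[0x0e]=0xe4, mem[0x19]=0x98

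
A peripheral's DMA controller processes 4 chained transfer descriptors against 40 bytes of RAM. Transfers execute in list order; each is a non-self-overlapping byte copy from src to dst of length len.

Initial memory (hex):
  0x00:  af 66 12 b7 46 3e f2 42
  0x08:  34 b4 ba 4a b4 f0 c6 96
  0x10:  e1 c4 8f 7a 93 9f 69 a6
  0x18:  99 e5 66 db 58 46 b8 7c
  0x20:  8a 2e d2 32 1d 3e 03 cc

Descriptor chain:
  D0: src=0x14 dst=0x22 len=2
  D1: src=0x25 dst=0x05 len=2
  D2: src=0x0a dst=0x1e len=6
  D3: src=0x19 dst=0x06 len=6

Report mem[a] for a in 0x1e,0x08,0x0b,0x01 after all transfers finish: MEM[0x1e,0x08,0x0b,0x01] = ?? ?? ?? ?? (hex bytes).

MEM[0x1e,0x08,0x0b,0x01] = ba db ba 66

[0] 0x14->0x22 len=2 : 93 9f
[1] 0x25->0x05 len=2 : 3e 03
[2] 0x0a->0x1e len=6 : ba 4a b4 f0 c6 96
[3] 0x19->0x06 len=6 : e5 66 db 58 46 ba
query mem[0x1e]=0xba, mem[0x08]=0xdb, mem[0x0b]=0xba, mem[0x01]=0x66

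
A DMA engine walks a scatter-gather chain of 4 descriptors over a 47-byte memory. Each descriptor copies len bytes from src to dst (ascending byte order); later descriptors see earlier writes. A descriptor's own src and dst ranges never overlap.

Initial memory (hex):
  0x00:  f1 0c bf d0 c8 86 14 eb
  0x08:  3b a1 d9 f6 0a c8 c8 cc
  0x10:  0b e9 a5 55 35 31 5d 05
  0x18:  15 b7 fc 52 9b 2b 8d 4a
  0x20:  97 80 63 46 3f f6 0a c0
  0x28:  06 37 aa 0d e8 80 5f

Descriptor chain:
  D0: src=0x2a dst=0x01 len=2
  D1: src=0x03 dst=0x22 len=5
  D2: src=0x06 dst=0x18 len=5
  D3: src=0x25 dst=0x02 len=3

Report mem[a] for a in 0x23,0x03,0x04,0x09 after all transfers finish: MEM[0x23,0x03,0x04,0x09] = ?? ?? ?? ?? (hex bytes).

MEM[0x23,0x03,0x04,0x09] = c8 eb c0 a1

  after D0: wrote 2B at 0x01 = aa0d
  after D1: wrote 5B at 0x22 = d0c88614eb
  after D2: wrote 5B at 0x18 = 14eb3ba1d9
  after D3: wrote 3B at 0x02 = 14ebc0
query mem[0x23]=0xc8, mem[0x03]=0xeb, mem[0x04]=0xc0, mem[0x09]=0xa1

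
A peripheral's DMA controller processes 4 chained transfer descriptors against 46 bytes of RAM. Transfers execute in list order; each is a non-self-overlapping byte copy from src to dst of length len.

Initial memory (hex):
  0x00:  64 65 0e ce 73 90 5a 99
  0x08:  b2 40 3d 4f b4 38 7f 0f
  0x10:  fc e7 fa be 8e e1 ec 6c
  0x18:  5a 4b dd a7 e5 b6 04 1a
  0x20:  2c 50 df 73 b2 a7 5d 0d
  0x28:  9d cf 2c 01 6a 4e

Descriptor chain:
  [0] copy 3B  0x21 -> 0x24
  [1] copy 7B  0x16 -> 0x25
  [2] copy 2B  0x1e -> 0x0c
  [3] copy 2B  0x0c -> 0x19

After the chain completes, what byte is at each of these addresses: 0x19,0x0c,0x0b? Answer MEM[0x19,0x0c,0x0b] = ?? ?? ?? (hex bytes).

[0] 0x21->0x24 len=3 : 50 df 73
[1] 0x16->0x25 len=7 : ec 6c 5a 4b dd a7 e5
[2] 0x1e->0x0c len=2 : 04 1a
[3] 0x0c->0x19 len=2 : 04 1a
query mem[0x19]=0x04, mem[0x0c]=0x04, mem[0x0b]=0x4f

MEM[0x19,0x0c,0x0b] = 04 04 4f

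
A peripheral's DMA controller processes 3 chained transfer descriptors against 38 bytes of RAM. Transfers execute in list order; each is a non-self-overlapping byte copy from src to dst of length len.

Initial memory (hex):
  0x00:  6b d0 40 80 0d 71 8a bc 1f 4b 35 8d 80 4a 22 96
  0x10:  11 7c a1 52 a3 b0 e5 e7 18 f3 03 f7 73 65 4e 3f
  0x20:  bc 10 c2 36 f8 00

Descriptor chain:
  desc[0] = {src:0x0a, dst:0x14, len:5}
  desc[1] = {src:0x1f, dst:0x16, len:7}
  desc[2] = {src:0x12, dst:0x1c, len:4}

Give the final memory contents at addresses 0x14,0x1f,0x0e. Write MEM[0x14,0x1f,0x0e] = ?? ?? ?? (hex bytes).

D0: mem[0x14..0x18] <- [35 8d 80 4a 22]
D1: mem[0x16..0x1c] <- [3f bc 10 c2 36 f8 00]
D2: mem[0x1c..0x1f] <- [a1 52 35 8d]
query mem[0x14]=0x35, mem[0x1f]=0x8d, mem[0x0e]=0x22

MEM[0x14,0x1f,0x0e] = 35 8d 22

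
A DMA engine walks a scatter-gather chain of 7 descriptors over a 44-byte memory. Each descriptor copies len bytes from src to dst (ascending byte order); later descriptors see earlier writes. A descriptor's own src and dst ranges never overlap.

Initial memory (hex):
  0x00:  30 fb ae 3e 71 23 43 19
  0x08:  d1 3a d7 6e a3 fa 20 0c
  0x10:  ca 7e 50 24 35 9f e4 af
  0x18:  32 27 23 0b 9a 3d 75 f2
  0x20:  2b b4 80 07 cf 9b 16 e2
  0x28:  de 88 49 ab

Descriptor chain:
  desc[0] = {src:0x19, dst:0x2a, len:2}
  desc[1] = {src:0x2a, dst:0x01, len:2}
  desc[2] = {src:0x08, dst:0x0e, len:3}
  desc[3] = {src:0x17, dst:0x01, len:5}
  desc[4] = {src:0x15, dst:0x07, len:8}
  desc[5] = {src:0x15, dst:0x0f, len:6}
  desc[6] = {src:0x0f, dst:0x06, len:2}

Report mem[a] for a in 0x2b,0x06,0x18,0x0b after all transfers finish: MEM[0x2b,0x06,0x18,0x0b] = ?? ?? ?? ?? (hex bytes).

[0] 0x19->0x2a len=2 : 27 23
[1] 0x2a->0x01 len=2 : 27 23
[2] 0x08->0x0e len=3 : d1 3a d7
[3] 0x17->0x01 len=5 : af 32 27 23 0b
[4] 0x15->0x07 len=8 : 9f e4 af 32 27 23 0b 9a
[5] 0x15->0x0f len=6 : 9f e4 af 32 27 23
[6] 0x0f->0x06 len=2 : 9f e4
query mem[0x2b]=0x23, mem[0x06]=0x9f, mem[0x18]=0x32, mem[0x0b]=0x27

MEM[0x2b,0x06,0x18,0x0b] = 23 9f 32 27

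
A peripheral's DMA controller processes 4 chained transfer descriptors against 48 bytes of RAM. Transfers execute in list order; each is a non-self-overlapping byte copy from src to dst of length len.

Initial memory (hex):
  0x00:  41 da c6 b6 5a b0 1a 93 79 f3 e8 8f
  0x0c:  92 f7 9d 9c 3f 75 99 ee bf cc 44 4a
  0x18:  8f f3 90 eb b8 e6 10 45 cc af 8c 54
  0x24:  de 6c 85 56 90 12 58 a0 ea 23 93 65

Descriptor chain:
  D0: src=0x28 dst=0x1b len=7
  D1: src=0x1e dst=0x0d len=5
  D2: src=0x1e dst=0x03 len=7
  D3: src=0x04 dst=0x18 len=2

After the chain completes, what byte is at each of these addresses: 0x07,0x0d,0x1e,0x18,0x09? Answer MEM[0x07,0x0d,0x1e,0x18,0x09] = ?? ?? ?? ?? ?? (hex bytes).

MEM[0x07,0x0d,0x1e,0x18,0x09] = 8c a0 a0 ea de

[0] 0x28->0x1b len=7 : 90 12 58 a0 ea 23 93
[1] 0x1e->0x0d len=5 : a0 ea 23 93 8c
[2] 0x1e->0x03 len=7 : a0 ea 23 93 8c 54 de
[3] 0x04->0x18 len=2 : ea 23
query mem[0x07]=0x8c, mem[0x0d]=0xa0, mem[0x1e]=0xa0, mem[0x18]=0xea, mem[0x09]=0xde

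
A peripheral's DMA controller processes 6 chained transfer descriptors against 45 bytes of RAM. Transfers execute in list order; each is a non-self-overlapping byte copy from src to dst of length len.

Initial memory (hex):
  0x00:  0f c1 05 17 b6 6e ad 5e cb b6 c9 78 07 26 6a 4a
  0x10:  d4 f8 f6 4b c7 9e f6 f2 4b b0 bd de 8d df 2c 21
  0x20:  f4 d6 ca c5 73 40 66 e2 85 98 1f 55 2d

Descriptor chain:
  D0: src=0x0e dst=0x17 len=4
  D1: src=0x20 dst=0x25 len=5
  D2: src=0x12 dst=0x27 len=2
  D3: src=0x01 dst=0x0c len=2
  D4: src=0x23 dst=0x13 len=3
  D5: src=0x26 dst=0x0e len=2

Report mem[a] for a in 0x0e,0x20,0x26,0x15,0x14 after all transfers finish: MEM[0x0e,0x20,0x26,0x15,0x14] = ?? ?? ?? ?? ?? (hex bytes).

MEM[0x0e,0x20,0x26,0x15,0x14] = d6 f4 d6 f4 73

#0 dst[0x17+4] := {0x6a,0x4a,0xd4,0xf8}
#1 dst[0x25+5] := {0xf4,0xd6,0xca,0xc5,0x73}
#2 dst[0x27+2] := {0xf6,0x4b}
#3 dst[0x0c+2] := {0xc1,0x05}
#4 dst[0x13+3] := {0xc5,0x73,0xf4}
#5 dst[0x0e+2] := {0xd6,0xf6}
query mem[0x0e]=0xd6, mem[0x20]=0xf4, mem[0x26]=0xd6, mem[0x15]=0xf4, mem[0x14]=0x73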